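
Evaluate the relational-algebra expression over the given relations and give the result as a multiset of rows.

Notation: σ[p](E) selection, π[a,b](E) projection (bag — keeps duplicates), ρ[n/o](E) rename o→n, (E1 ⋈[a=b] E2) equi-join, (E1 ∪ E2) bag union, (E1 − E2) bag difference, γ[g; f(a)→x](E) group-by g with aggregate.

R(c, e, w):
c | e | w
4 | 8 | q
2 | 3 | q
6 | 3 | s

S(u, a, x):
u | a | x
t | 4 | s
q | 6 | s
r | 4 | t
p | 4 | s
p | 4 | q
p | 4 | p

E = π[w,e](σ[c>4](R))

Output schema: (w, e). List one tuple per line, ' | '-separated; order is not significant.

Subexpression sizes:
  R → 3
  σ[c>4](R) → 1
  π[w,e](σ[c>4](R)) → 1

== RESULT ==
w | e
s | 3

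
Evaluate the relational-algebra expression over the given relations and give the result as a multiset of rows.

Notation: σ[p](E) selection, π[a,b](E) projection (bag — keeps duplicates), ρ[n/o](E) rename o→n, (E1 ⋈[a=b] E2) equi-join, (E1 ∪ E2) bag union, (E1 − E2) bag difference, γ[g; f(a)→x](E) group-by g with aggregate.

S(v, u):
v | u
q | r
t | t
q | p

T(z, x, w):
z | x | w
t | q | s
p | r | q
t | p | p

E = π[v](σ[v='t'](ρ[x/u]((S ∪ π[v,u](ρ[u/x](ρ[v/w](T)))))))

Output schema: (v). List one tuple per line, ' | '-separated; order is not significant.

Per-node cardinality:
  S → 3
  T → 3
  ρ[v/w](T) → 3
  ρ[u/x](ρ[v/w](T)) → 3
  π[v,u](ρ[u/x](ρ[v/w](T))) → 3
  (S ∪ π[v,u](ρ[u/x](ρ[v/w](T)))) → 6
  ρ[x/u]((S ∪ π[v,u](ρ[u/x](ρ[v/w](T))))) → 6
  σ[v='t'](ρ[x/u]((S ∪ π[v,u](ρ[u/x](ρ[v/w](T)))))) → 1
  π[v](σ[v='t'](ρ[x/u]((S ∪ π[v,u](ρ[u/x](ρ[v/w](T))))))) → 1

== RESULT ==
v
t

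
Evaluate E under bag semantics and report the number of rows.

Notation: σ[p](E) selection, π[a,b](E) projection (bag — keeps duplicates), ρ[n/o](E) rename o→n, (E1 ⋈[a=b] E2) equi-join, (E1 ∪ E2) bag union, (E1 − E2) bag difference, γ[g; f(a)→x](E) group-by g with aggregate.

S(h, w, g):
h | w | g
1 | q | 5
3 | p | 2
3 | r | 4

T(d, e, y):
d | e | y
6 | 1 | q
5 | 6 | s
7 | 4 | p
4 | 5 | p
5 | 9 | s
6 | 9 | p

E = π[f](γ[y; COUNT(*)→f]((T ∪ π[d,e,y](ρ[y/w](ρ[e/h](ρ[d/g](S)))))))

Row counts bottom-up:
  T → 6
  S → 3
  ρ[d/g](S) → 3
  ρ[e/h](ρ[d/g](S)) → 3
  ρ[y/w](ρ[e/h](ρ[d/g](S))) → 3
  π[d,e,y](ρ[y/w](ρ[e/h](ρ[d/g](S)))) → 3
  (T ∪ π[d,e,y](ρ[y/w](ρ[e/h](ρ[d/g](S))))) → 9
  γ[y; COUNT(*)→f]((T ∪ π[d,e,y](ρ[y/w](ρ[e/h](ρ[d/g](S)))))) → 4
  π[f](γ[y; COUNT(*)→f]((T ∪ π[d,e,y](ρ[y/w](ρ[e/h](ρ[d/g](S))))))) → 4

|E| = 4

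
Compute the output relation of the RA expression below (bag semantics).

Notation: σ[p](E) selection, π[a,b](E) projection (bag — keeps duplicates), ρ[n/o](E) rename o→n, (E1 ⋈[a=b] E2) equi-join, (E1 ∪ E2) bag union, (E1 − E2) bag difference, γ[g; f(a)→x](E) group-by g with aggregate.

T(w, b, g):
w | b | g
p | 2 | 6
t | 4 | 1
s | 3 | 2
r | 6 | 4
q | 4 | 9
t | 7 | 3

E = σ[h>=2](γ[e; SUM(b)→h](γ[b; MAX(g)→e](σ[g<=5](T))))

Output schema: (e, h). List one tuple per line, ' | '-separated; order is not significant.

Subexpression sizes:
  T → 6
  σ[g<=5](T) → 4
  γ[b; MAX(g)→e](σ[g<=5](T)) → 4
  γ[e; SUM(b)→h](γ[b; MAX(g)→e](σ[g<=5](T))) → 4
  σ[h>=2](γ[e; SUM(b)→h](γ[b; MAX(g)→e](σ[g<=5](T)))) → 4

== RESULT ==
e | h
1 | 4
2 | 3
3 | 7
4 | 6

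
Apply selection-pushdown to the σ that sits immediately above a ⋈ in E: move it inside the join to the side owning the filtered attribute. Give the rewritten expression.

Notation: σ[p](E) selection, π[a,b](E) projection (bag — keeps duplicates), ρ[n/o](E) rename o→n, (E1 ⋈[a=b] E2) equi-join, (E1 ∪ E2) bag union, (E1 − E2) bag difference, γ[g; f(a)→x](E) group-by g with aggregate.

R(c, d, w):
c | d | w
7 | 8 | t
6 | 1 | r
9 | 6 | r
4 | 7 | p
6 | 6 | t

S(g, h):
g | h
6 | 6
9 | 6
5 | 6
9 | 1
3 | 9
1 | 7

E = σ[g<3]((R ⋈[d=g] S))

σ filters on g, owned by the right side.
E' = (R ⋈[d=g] σ[g<3](S))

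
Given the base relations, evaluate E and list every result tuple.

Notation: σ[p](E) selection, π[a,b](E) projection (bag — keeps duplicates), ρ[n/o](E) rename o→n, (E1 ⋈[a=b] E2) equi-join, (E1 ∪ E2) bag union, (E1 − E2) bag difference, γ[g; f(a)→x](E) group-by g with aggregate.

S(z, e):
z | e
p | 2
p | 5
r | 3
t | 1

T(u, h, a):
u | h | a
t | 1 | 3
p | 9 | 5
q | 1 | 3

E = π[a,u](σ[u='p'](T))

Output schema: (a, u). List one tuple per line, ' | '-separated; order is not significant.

Subexpression sizes:
  T → 3
  σ[u='p'](T) → 1
  π[a,u](σ[u='p'](T)) → 1

== RESULT ==
a | u
5 | p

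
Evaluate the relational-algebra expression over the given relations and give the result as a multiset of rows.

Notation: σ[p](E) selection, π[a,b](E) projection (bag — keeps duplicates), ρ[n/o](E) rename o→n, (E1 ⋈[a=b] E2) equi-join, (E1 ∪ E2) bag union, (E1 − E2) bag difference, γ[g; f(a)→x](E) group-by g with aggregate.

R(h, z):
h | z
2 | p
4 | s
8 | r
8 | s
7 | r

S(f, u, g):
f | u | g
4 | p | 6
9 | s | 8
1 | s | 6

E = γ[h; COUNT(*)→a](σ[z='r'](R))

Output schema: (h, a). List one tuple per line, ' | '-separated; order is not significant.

Row counts bottom-up:
  R → 5
  σ[z='r'](R) → 2
  γ[h; COUNT(*)→a](σ[z='r'](R)) → 2

== RESULT ==
h | a
7 | 1
8 | 1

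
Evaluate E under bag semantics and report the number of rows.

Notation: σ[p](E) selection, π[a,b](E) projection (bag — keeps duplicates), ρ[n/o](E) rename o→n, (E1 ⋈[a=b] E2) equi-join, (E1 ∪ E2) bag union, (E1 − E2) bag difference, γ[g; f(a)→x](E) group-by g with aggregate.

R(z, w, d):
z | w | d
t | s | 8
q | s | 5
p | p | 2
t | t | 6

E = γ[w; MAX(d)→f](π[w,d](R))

Row counts bottom-up:
  R → 4
  π[w,d](R) → 4
  γ[w; MAX(d)→f](π[w,d](R)) → 3

|E| = 3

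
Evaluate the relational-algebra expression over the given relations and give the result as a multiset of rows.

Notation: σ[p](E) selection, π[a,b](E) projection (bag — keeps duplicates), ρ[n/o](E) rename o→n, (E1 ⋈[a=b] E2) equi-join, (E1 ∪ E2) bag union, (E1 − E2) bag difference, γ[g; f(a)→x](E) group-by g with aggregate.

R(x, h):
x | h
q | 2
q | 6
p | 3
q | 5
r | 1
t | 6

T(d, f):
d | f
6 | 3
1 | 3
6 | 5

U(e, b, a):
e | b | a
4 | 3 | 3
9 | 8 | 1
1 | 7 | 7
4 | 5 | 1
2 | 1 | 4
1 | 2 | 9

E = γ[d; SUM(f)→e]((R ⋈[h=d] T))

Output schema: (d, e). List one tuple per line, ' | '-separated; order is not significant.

Per-node cardinality:
  R → 6
  T → 3
  (R ⋈[h=d] T) → 5
  γ[d; SUM(f)→e]((R ⋈[h=d] T)) → 2

== RESULT ==
d | e
1 | 3
6 | 16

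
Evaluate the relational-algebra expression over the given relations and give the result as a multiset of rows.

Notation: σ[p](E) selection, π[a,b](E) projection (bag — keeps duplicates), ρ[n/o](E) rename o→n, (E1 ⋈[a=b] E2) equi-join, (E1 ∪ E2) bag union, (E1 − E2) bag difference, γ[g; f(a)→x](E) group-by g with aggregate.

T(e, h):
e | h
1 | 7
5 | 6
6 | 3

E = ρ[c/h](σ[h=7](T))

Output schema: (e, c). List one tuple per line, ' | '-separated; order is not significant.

Stepwise |·|:
  T → 3
  σ[h=7](T) → 1
  ρ[c/h](σ[h=7](T)) → 1

== RESULT ==
e | c
1 | 7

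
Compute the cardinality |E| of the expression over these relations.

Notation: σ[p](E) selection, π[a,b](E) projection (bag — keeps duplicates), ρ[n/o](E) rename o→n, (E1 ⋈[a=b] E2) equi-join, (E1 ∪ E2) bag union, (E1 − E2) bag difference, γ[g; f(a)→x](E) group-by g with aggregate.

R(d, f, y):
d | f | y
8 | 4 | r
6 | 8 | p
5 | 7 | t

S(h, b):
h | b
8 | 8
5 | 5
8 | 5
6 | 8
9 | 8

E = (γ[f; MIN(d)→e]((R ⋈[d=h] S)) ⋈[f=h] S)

Subexpression sizes:
  R → 3
  S → 5
  (R ⋈[d=h] S) → 4
  γ[f; MIN(d)→e]((R ⋈[d=h] S)) → 3
  S → 5
  (γ[f; MIN(d)→e]((R ⋈[d=h] S)) ⋈[f=h] S) → 2

|E| = 2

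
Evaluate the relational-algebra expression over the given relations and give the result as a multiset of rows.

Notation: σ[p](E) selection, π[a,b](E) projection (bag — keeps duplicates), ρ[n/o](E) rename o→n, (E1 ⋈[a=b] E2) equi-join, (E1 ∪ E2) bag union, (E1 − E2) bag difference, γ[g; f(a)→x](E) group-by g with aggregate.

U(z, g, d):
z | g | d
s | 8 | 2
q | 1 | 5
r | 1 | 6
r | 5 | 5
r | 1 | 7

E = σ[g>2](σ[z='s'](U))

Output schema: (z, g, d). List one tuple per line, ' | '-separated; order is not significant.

Per-node cardinality:
  U → 5
  σ[z='s'](U) → 1
  σ[g>2](σ[z='s'](U)) → 1

== RESULT ==
z | g | d
s | 8 | 2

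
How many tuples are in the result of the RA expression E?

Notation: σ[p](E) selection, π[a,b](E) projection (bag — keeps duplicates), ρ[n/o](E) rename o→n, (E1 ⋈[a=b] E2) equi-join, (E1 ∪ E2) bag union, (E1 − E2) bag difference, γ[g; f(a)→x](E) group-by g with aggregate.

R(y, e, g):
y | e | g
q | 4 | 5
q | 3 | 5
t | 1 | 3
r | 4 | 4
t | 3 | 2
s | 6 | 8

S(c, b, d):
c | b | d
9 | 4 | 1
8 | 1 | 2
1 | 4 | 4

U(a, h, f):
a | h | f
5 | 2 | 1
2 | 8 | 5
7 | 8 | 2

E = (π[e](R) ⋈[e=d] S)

Stepwise |·|:
  R → 6
  π[e](R) → 6
  S → 3
  (π[e](R) ⋈[e=d] S) → 3

|E| = 3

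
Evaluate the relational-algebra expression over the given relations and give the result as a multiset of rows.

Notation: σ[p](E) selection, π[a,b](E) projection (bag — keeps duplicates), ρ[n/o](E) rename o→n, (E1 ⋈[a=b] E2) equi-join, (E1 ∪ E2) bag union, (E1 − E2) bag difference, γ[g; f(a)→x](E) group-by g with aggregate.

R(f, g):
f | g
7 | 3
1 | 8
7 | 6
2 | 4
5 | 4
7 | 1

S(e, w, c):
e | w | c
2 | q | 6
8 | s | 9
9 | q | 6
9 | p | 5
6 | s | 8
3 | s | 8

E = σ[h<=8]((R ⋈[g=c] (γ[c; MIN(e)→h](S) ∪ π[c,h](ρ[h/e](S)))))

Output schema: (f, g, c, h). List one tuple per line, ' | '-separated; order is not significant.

Per-node cardinality:
  R → 6
  S → 6
  γ[c; MIN(e)→h](S) → 4
  S → 6
  ρ[h/e](S) → 6
  π[c,h](ρ[h/e](S)) → 6
  (γ[c; MIN(e)→h](S) ∪ π[c,h](ρ[h/e](S))) → 10
  (R ⋈[g=c] (γ[c; MIN(e)→h](S) ∪ π[c,h](ρ[h/e](S)))) → 6
  σ[h<=8]((R ⋈[g=c] (γ[c; MIN(e)→h](S) ∪ π[c,h](ρ[h/e](S))))) → 5

== RESULT ==
f | g | c | h
1 | 8 | 8 | 3
1 | 8 | 8 | 3
1 | 8 | 8 | 6
7 | 6 | 6 | 2
7 | 6 | 6 | 2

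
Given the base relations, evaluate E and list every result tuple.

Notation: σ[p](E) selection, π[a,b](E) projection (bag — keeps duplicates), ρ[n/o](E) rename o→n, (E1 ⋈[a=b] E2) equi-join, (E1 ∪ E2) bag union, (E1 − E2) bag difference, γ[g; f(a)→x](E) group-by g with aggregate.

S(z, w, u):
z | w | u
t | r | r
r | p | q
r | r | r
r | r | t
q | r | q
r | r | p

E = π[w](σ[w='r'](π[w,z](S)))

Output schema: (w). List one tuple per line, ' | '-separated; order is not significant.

Stepwise |·|:
  S → 6
  π[w,z](S) → 6
  σ[w='r'](π[w,z](S)) → 5
  π[w](σ[w='r'](π[w,z](S))) → 5

== RESULT ==
w
r
r
r
r
r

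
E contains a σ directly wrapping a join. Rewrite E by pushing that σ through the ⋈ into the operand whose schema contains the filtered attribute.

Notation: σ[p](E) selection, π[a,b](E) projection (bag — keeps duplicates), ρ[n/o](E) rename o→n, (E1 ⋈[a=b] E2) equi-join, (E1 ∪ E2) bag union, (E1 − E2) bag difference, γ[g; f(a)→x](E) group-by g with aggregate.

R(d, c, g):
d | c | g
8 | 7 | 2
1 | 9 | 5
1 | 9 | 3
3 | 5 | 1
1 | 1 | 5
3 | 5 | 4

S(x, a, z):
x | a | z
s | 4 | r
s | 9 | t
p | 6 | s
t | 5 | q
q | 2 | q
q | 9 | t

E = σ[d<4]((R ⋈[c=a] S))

σ filters on d, owned by the left side.
E' = (σ[d<4](R) ⋈[c=a] S)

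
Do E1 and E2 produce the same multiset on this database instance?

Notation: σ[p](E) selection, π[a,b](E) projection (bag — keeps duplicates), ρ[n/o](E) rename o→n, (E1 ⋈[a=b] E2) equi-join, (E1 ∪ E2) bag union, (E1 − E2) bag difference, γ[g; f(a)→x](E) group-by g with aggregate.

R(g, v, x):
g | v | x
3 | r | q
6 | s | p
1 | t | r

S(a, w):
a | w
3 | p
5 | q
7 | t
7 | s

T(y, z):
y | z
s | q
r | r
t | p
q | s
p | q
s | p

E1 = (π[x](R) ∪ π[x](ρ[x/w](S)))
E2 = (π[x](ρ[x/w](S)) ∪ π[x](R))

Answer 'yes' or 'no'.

E1 row counts bottom-up:
  R → 3
  π[x](R) → 3
  S → 4
  ρ[x/w](S) → 4
  π[x](ρ[x/w](S)) → 4
  (π[x](R) ∪ π[x](ρ[x/w](S))) → 7
E2 row counts bottom-up:
  S → 4
  ρ[x/w](S) → 4
  π[x](ρ[x/w](S)) → 4
  R → 3
  π[x](R) → 3
  (π[x](ρ[x/w](S)) ∪ π[x](R)) → 7

E1 and E2 produce the same multiset:
x
p
p
q
q
r
s
t

yes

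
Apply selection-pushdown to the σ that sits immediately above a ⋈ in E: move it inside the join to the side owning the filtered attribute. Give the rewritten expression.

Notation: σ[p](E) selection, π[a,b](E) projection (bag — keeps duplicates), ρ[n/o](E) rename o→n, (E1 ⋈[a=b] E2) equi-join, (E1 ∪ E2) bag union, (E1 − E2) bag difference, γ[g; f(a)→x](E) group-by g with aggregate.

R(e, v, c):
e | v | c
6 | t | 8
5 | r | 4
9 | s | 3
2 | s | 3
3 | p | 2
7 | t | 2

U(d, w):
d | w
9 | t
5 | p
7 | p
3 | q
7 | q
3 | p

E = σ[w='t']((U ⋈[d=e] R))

σ filters on w, owned by the left side.
E' = (σ[w='t'](U) ⋈[d=e] R)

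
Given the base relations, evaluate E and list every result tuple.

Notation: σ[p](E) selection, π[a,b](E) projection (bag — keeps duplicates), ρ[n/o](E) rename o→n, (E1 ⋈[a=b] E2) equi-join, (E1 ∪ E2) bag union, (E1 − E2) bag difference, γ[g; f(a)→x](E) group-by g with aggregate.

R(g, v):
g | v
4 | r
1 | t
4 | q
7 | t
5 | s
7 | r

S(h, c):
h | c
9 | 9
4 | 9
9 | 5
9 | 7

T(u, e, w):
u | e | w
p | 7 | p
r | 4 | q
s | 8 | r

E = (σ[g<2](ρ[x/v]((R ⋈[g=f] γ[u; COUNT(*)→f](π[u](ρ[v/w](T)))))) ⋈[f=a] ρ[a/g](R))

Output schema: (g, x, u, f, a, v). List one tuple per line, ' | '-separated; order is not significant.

Stepwise |·|:
  R → 6
  T → 3
  ρ[v/w](T) → 3
  π[u](ρ[v/w](T)) → 3
  γ[u; COUNT(*)→f](π[u](ρ[v/w](T))) → 3
  (R ⋈[g=f] γ[u; COUNT(*)→f](π[u](ρ[v/w](T)))) → 3
  ρ[x/v]((R ⋈[g=f] γ[u; COUNT(*)→f](π[u](ρ[v/w](T))))) → 3
  σ[g<2](ρ[x/v]((R ⋈[g=f] γ[u; COUNT(*)→f](π[u](ρ[v/w](T)))))) → 3
  R → 6
  ρ[a/g](R) → 6
  (σ[g<2](ρ[x/v]((R ⋈[g=f] γ[u; COUNT(*)→f](π[u](ρ[v/w](T)))))) ⋈[f=a] ρ[a/g](R)) → 3

== RESULT ==
g | x | u | f | a | v
1 | t | p | 1 | 1 | t
1 | t | r | 1 | 1 | t
1 | t | s | 1 | 1 | t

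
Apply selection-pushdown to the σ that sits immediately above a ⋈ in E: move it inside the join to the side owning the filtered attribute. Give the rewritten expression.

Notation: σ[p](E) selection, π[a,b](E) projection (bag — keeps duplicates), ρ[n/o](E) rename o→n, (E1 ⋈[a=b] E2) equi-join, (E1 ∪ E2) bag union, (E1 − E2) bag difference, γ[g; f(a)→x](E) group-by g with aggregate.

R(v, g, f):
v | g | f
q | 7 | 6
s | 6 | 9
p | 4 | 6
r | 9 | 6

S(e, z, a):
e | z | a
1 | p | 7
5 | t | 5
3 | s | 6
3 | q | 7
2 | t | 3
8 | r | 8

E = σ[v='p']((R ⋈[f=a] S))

σ filters on v, owned by the left side.
E' = (σ[v='p'](R) ⋈[f=a] S)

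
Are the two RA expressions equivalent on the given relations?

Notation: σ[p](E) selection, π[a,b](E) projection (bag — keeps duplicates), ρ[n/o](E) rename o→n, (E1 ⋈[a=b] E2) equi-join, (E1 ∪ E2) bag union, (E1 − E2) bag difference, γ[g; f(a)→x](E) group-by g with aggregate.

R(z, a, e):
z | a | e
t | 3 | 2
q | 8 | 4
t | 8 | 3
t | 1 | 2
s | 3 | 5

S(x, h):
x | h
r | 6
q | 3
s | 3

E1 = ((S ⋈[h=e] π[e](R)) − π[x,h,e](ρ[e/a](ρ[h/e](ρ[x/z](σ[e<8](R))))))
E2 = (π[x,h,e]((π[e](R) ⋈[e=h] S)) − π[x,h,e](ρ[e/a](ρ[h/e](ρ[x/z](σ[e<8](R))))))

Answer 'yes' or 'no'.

E1 row counts bottom-up:
  S → 3
  R → 5
  π[e](R) → 5
  (S ⋈[h=e] π[e](R)) → 2
  R → 5
  σ[e<8](R) → 5
  ρ[x/z](σ[e<8](R)) → 5
  ρ[h/e](ρ[x/z](σ[e<8](R))) → 5
  ρ[e/a](ρ[h/e](ρ[x/z](σ[e<8](R)))) → 5
  π[x,h,e](ρ[e/a](ρ[h/e](ρ[x/z](σ[e<8](R))))) → 5
  ((S ⋈[h=e] π[e](R)) − π[x,h,e](ρ[e/a](ρ[h/e](ρ[x/z](σ[e<8](R)))))) → 2
E2 row counts bottom-up:
  R → 5
  π[e](R) → 5
  S → 3
  (π[e](R) ⋈[e=h] S) → 2
  π[x,h,e]((π[e](R) ⋈[e=h] S)) → 2
  R → 5
  σ[e<8](R) → 5
  ρ[x/z](σ[e<8](R)) → 5
  ρ[h/e](ρ[x/z](σ[e<8](R))) → 5
  ρ[e/a](ρ[h/e](ρ[x/z](σ[e<8](R)))) → 5
  π[x,h,e](ρ[e/a](ρ[h/e](ρ[x/z](σ[e<8](R))))) → 5
  (π[x,h,e]((π[e](R) ⋈[e=h] S)) − π[x,h,e](ρ[e/a](ρ[h/e](ρ[x/z](σ[e<8](R)))))) → 2

E1 and E2 produce the same multiset:
x | h | e
q | 3 | 3
s | 3 | 3

yes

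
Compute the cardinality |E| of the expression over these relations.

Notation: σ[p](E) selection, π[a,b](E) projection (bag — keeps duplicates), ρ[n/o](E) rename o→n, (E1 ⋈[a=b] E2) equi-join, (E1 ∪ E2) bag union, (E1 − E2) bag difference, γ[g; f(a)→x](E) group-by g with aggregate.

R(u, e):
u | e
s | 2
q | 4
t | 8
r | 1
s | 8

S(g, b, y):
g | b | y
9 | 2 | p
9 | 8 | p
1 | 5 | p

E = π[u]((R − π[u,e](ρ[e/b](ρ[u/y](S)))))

Per-node cardinality:
  R → 5
  S → 3
  ρ[u/y](S) → 3
  ρ[e/b](ρ[u/y](S)) → 3
  π[u,e](ρ[e/b](ρ[u/y](S))) → 3
  (R − π[u,e](ρ[e/b](ρ[u/y](S)))) → 5
  π[u]((R − π[u,e](ρ[e/b](ρ[u/y](S))))) → 5

|E| = 5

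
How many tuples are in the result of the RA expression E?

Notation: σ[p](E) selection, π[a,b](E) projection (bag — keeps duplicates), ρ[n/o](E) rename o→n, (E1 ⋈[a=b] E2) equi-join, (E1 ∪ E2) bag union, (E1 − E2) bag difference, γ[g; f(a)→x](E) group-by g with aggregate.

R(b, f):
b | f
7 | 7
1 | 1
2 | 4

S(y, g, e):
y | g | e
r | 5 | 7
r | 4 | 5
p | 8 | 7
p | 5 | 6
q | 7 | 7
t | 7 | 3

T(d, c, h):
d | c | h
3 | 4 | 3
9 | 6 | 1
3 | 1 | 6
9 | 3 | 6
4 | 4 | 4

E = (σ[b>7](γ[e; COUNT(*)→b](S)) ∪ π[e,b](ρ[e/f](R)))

Row counts bottom-up:
  S → 6
  γ[e; COUNT(*)→b](S) → 4
  σ[b>7](γ[e; COUNT(*)→b](S)) → 0
  R → 3
  ρ[e/f](R) → 3
  π[e,b](ρ[e/f](R)) → 3
  (σ[b>7](γ[e; COUNT(*)→b](S)) ∪ π[e,b](ρ[e/f](R))) → 3

|E| = 3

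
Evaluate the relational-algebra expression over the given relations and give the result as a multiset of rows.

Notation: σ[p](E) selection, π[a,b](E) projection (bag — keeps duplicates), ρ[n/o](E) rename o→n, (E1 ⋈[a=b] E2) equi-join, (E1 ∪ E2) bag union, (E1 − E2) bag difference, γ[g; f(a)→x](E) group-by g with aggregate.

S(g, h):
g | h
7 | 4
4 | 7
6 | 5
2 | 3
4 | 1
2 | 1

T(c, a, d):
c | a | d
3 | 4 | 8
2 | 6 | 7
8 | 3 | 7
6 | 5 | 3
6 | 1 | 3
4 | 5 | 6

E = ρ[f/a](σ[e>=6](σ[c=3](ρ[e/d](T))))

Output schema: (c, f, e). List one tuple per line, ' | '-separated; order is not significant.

Stepwise |·|:
  T → 6
  ρ[e/d](T) → 6
  σ[c=3](ρ[e/d](T)) → 1
  σ[e>=6](σ[c=3](ρ[e/d](T))) → 1
  ρ[f/a](σ[e>=6](σ[c=3](ρ[e/d](T)))) → 1

== RESULT ==
c | f | e
3 | 4 | 8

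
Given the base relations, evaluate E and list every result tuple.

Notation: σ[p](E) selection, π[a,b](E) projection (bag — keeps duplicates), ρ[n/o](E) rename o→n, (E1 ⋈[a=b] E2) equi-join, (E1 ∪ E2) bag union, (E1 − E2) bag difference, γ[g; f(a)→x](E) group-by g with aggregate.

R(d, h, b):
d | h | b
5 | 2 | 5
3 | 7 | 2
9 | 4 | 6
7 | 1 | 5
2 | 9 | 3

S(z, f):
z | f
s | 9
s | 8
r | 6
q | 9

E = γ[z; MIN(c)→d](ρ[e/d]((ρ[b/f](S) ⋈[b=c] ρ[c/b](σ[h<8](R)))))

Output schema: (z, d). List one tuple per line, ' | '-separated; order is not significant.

Row counts bottom-up:
  S → 4
  ρ[b/f](S) → 4
  R → 5
  σ[h<8](R) → 4
  ρ[c/b](σ[h<8](R)) → 4
  (ρ[b/f](S) ⋈[b=c] ρ[c/b](σ[h<8](R))) → 1
  ρ[e/d]((ρ[b/f](S) ⋈[b=c] ρ[c/b](σ[h<8](R)))) → 1
  γ[z; MIN(c)→d](ρ[e/d]((ρ[b/f](S) ⋈[b=c] ρ[c/b](σ[h<8](R))))) → 1

== RESULT ==
z | d
r | 6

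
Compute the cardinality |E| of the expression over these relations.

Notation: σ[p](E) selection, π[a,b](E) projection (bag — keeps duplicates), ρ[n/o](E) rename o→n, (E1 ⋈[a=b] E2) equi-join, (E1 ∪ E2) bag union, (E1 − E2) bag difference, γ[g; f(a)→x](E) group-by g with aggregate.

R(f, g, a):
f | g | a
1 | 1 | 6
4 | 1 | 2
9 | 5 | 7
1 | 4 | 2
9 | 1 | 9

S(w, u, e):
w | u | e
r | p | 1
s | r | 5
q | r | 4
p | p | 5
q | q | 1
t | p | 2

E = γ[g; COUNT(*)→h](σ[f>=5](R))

Per-node cardinality:
  R → 5
  σ[f>=5](R) → 2
  γ[g; COUNT(*)→h](σ[f>=5](R)) → 2

|E| = 2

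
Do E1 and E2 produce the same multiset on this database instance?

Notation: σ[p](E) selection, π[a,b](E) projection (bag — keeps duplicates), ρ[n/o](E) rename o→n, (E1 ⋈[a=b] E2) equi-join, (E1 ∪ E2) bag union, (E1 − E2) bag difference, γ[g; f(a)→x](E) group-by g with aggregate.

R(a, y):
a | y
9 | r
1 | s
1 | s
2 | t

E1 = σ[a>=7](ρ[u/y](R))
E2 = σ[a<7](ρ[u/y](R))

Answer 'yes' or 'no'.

E1 subexpression sizes:
  R → 4
  ρ[u/y](R) → 4
  σ[a>=7](ρ[u/y](R)) → 1
E2 subexpression sizes:
  R → 4
  ρ[u/y](R) → 4
  σ[a<7](ρ[u/y](R)) → 3

E1 result:
a | u
9 | r
E2 result:
a | u
1 | s
1 | s
2 | t
Witness: (9, 'r') appears 1× in E1 but 0× in E2.

no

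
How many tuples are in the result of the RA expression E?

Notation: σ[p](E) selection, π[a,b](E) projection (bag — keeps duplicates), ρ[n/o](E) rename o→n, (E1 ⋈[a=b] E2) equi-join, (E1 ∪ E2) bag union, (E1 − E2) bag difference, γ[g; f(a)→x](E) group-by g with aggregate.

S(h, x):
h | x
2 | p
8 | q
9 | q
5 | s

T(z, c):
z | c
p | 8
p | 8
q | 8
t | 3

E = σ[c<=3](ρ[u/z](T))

Subexpression sizes:
  T → 4
  ρ[u/z](T) → 4
  σ[c<=3](ρ[u/z](T)) → 1

|E| = 1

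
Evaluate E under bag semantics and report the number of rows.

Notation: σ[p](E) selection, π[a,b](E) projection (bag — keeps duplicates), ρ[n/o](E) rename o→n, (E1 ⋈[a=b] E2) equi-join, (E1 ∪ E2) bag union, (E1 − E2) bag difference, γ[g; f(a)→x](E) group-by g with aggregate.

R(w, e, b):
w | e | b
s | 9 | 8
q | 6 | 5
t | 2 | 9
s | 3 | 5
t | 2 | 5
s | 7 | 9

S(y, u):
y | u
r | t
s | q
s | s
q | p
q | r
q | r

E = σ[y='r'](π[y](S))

Subexpression sizes:
  S → 6
  π[y](S) → 6
  σ[y='r'](π[y](S)) → 1

|E| = 1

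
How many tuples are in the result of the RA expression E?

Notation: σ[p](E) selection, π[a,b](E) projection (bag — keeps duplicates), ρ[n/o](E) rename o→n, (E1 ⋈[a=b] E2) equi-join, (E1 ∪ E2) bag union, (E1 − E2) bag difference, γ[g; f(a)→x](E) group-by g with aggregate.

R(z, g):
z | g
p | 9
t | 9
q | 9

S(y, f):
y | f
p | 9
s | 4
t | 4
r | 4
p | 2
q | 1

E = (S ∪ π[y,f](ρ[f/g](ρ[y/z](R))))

Stepwise |·|:
  S → 6
  R → 3
  ρ[y/z](R) → 3
  ρ[f/g](ρ[y/z](R)) → 3
  π[y,f](ρ[f/g](ρ[y/z](R))) → 3
  (S ∪ π[y,f](ρ[f/g](ρ[y/z](R)))) → 9

|E| = 9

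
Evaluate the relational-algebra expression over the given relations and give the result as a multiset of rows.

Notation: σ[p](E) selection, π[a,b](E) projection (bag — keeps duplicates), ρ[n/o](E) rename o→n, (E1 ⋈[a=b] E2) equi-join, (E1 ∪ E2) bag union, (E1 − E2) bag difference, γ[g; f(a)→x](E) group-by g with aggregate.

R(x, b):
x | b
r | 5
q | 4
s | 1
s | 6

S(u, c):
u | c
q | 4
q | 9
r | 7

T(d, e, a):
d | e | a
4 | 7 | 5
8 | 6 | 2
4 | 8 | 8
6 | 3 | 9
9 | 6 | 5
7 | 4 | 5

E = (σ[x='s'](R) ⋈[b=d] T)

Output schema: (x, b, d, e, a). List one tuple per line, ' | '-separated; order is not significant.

Stepwise |·|:
  R → 4
  σ[x='s'](R) → 2
  T → 6
  (σ[x='s'](R) ⋈[b=d] T) → 1

== RESULT ==
x | b | d | e | a
s | 6 | 6 | 3 | 9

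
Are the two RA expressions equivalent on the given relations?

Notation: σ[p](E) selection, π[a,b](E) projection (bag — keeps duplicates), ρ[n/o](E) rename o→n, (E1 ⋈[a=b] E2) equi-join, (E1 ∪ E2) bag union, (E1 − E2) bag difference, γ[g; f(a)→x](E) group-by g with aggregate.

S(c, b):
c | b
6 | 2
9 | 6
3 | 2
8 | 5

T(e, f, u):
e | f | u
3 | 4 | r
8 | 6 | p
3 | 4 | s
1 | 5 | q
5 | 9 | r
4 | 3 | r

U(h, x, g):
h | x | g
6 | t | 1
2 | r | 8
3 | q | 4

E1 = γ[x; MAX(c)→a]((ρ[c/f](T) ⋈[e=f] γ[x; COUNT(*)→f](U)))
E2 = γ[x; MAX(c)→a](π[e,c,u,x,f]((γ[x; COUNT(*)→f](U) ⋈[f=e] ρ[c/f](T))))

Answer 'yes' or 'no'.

E1 stepwise |·|:
  T → 6
  ρ[c/f](T) → 6
  U → 3
  γ[x; COUNT(*)→f](U) → 3
  (ρ[c/f](T) ⋈[e=f] γ[x; COUNT(*)→f](U)) → 3
  γ[x; MAX(c)→a]((ρ[c/f](T) ⋈[e=f] γ[x; COUNT(*)→f](U))) → 3
E2 stepwise |·|:
  U → 3
  γ[x; COUNT(*)→f](U) → 3
  T → 6
  ρ[c/f](T) → 6
  (γ[x; COUNT(*)→f](U) ⋈[f=e] ρ[c/f](T)) → 3
  π[e,c,u,x,f]((γ[x; COUNT(*)→f](U) ⋈[f=e] ρ[c/f](T))) → 3
  γ[x; MAX(c)→a](π[e,c,u,x,f]((γ[x; COUNT(*)→f](U) ⋈[f=e] ρ[c/f](T)))) → 3

E1 and E2 produce the same multiset:
x | a
q | 5
r | 5
t | 5

yes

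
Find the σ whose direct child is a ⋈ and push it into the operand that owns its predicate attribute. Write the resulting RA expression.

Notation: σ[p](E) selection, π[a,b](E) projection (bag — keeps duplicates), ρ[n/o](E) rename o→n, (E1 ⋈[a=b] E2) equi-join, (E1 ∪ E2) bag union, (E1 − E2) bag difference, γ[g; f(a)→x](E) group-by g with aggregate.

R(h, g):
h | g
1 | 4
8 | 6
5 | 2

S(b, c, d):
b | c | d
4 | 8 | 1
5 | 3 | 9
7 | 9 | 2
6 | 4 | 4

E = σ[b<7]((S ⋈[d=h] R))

σ filters on b, owned by the left side.
E' = (σ[b<7](S) ⋈[d=h] R)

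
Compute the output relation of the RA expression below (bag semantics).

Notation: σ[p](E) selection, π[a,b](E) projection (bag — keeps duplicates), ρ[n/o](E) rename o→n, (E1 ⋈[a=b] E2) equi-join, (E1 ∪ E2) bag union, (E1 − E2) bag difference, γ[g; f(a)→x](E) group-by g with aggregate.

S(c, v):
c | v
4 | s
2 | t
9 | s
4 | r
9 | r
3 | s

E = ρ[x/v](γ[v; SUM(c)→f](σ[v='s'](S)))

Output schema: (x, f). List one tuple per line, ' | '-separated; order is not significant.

Per-node cardinality:
  S → 6
  σ[v='s'](S) → 3
  γ[v; SUM(c)→f](σ[v='s'](S)) → 1
  ρ[x/v](γ[v; SUM(c)→f](σ[v='s'](S))) → 1

== RESULT ==
x | f
s | 16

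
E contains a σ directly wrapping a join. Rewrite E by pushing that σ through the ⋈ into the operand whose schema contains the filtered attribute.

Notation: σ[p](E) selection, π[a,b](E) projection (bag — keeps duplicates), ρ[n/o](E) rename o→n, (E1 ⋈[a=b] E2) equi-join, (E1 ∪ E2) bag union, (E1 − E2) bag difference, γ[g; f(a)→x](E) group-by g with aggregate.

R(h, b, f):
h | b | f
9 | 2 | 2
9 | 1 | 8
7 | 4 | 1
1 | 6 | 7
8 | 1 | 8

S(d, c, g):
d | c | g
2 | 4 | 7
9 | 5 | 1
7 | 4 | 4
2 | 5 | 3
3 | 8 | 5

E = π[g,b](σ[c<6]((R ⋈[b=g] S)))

σ filters on c, owned by the right side.
E' = π[g,b]((R ⋈[b=g] σ[c<6](S)))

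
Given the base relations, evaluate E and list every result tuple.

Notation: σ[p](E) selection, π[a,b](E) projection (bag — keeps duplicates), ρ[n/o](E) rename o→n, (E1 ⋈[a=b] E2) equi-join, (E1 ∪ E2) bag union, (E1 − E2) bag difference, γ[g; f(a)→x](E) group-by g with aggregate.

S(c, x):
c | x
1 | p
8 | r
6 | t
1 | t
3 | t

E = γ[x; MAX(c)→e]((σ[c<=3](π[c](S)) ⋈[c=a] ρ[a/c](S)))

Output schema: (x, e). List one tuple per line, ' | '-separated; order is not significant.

Subexpression sizes:
  S → 5
  π[c](S) → 5
  σ[c<=3](π[c](S)) → 3
  S → 5
  ρ[a/c](S) → 5
  (σ[c<=3](π[c](S)) ⋈[c=a] ρ[a/c](S)) → 5
  γ[x; MAX(c)→e]((σ[c<=3](π[c](S)) ⋈[c=a] ρ[a/c](S))) → 2

== RESULT ==
x | e
p | 1
t | 3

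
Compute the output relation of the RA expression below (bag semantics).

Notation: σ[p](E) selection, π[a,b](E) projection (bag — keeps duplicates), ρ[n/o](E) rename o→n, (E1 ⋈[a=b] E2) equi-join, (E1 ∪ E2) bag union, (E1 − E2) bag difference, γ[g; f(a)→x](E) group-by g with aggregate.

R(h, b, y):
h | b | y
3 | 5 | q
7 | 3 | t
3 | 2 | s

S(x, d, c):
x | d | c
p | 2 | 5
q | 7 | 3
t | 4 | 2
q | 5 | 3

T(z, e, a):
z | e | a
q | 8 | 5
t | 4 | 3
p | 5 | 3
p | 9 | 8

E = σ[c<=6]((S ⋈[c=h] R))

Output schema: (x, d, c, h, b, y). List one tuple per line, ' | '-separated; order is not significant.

Row counts bottom-up:
  S → 4
  R → 3
  (S ⋈[c=h] R) → 4
  σ[c<=6]((S ⋈[c=h] R)) → 4

== RESULT ==
x | d | c | h | b | y
q | 5 | 3 | 3 | 2 | s
q | 5 | 3 | 3 | 5 | q
q | 7 | 3 | 3 | 2 | s
q | 7 | 3 | 3 | 5 | q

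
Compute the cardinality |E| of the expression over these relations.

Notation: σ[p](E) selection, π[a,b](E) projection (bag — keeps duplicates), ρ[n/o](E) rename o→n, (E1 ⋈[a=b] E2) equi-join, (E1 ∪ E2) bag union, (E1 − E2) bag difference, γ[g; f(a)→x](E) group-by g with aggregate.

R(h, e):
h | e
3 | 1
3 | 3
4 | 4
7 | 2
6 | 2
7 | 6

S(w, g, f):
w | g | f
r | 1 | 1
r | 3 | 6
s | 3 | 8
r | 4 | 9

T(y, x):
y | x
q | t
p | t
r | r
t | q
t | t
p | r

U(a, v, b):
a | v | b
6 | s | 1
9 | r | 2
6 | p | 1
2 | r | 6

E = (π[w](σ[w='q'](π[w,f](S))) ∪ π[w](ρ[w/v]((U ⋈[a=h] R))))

Per-node cardinality:
  S → 4
  π[w,f](S) → 4
  σ[w='q'](π[w,f](S)) → 0
  π[w](σ[w='q'](π[w,f](S))) → 0
  U → 4
  R → 6
  (U ⋈[a=h] R) → 2
  ρ[w/v]((U ⋈[a=h] R)) → 2
  π[w](ρ[w/v]((U ⋈[a=h] R))) → 2
  (π[w](σ[w='q'](π[w,f](S))) ∪ π[w](ρ[w/v]((U ⋈[a=h] R)))) → 2

|E| = 2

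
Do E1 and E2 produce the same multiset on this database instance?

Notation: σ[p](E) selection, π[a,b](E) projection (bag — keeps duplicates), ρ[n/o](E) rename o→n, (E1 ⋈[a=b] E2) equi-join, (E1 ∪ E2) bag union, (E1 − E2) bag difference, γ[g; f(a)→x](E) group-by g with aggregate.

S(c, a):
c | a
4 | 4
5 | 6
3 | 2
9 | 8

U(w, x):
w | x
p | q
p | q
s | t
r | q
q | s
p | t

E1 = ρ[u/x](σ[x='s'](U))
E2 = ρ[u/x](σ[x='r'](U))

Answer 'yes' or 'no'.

E1 row counts bottom-up:
  U → 6
  σ[x='s'](U) → 1
  ρ[u/x](σ[x='s'](U)) → 1
E2 row counts bottom-up:
  U → 6
  σ[x='r'](U) → 0
  ρ[u/x](σ[x='r'](U)) → 0

E1 result:
w | u
q | s
E2 result:
w | u
(0 rows)
Witness: ('q', 's') appears 1× in E1 but 0× in E2.

no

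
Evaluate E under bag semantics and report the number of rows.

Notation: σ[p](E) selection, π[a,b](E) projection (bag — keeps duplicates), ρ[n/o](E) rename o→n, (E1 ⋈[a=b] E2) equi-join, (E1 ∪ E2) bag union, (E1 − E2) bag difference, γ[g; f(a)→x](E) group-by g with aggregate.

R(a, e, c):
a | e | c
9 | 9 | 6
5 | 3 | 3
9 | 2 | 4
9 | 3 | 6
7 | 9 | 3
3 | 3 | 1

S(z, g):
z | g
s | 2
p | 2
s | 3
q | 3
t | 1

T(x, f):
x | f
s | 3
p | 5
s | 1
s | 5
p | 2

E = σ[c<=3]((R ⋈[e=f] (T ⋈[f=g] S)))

Subexpression sizes:
  R → 6
  T → 5
  S → 5
  (T ⋈[f=g] S) → 5
  (R ⋈[e=f] (T ⋈[f=g] S)) → 8
  σ[c<=3]((R ⋈[e=f] (T ⋈[f=g] S))) → 4

|E| = 4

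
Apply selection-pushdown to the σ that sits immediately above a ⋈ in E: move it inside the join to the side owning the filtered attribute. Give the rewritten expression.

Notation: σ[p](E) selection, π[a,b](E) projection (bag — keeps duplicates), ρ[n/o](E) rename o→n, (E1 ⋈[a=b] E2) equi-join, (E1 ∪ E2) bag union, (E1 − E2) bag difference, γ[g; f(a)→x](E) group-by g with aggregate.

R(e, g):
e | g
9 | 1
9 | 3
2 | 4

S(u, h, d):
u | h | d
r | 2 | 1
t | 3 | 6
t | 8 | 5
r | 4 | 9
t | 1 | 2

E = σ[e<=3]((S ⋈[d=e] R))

σ filters on e, owned by the right side.
E' = (S ⋈[d=e] σ[e<=3](R))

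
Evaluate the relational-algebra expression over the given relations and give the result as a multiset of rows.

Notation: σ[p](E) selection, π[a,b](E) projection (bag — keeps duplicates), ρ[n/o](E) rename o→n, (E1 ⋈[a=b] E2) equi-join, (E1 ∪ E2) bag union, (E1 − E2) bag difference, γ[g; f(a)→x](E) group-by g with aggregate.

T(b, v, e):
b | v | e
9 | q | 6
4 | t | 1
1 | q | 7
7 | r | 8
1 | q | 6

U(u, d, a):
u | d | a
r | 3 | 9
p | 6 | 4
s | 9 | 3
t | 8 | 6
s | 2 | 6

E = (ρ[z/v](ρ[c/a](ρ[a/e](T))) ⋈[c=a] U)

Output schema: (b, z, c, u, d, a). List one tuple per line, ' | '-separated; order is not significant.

Row counts bottom-up:
  T → 5
  ρ[a/e](T) → 5
  ρ[c/a](ρ[a/e](T)) → 5
  ρ[z/v](ρ[c/a](ρ[a/e](T))) → 5
  U → 5
  (ρ[z/v](ρ[c/a](ρ[a/e](T))) ⋈[c=a] U) → 4

== RESULT ==
b | z | c | u | d | a
1 | q | 6 | s | 2 | 6
1 | q | 6 | t | 8 | 6
9 | q | 6 | s | 2 | 6
9 | q | 6 | t | 8 | 6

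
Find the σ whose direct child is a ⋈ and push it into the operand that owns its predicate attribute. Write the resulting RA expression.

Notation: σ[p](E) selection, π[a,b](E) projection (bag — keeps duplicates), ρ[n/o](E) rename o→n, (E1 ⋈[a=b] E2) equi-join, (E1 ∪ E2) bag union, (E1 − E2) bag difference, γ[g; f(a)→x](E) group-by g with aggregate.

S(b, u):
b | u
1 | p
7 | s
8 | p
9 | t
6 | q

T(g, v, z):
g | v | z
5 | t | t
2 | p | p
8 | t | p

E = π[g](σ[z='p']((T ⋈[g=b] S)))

σ filters on z, owned by the left side.
E' = π[g]((σ[z='p'](T) ⋈[g=b] S))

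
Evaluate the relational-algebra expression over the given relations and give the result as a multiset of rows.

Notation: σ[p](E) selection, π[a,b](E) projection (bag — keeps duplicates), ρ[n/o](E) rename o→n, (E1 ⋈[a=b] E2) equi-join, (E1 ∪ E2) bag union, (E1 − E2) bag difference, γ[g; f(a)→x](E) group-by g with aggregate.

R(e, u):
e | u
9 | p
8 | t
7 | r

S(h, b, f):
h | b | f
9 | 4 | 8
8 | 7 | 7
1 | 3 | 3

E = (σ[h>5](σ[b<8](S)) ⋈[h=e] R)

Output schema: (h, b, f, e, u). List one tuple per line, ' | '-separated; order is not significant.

Stepwise |·|:
  S → 3
  σ[b<8](S) → 3
  σ[h>5](σ[b<8](S)) → 2
  R → 3
  (σ[h>5](σ[b<8](S)) ⋈[h=e] R) → 2

== RESULT ==
h | b | f | e | u
8 | 7 | 7 | 8 | t
9 | 4 | 8 | 9 | p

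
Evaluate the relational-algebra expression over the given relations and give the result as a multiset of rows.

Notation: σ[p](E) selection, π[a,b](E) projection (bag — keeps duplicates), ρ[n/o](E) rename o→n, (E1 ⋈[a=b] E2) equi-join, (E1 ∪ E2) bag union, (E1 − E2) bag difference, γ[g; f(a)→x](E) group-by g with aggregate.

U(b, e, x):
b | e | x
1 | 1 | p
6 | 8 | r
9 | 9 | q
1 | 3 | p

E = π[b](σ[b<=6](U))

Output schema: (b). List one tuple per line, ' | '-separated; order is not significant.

Row counts bottom-up:
  U → 4
  σ[b<=6](U) → 3
  π[b](σ[b<=6](U)) → 3

== RESULT ==
b
1
1
6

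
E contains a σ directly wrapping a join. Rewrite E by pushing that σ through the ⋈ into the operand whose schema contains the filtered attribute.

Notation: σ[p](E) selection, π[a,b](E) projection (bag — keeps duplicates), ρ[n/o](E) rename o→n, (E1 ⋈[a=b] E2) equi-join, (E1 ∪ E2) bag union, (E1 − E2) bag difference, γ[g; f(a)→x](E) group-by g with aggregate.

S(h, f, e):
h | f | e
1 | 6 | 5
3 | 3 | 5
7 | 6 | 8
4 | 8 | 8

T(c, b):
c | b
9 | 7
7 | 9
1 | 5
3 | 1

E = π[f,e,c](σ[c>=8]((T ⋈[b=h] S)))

σ filters on c, owned by the left side.
E' = π[f,e,c]((σ[c>=8](T) ⋈[b=h] S))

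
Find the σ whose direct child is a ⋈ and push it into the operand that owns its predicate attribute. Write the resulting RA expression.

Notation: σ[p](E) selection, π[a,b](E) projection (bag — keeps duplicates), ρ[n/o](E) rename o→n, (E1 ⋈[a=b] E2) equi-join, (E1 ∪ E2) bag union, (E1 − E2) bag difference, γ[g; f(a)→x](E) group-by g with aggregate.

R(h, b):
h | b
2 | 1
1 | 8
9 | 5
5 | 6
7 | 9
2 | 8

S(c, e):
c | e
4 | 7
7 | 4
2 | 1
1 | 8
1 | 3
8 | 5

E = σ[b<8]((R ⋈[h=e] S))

σ filters on b, owned by the left side.
E' = (σ[b<8](R) ⋈[h=e] S)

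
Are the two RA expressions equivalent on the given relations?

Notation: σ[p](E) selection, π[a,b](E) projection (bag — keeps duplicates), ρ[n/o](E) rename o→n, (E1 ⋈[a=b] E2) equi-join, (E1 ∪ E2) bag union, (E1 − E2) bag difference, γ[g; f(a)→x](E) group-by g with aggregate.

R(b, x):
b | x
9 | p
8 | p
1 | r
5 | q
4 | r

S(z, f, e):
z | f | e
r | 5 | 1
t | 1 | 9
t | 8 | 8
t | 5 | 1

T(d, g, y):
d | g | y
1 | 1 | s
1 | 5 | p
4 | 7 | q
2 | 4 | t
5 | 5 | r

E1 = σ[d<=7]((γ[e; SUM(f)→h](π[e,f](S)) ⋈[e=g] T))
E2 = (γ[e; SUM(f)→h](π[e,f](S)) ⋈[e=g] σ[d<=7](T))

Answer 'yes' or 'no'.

E1 stepwise |·|:
  S → 4
  π[e,f](S) → 4
  γ[e; SUM(f)→h](π[e,f](S)) → 3
  T → 5
  (γ[e; SUM(f)→h](π[e,f](S)) ⋈[e=g] T) → 1
  σ[d<=7]((γ[e; SUM(f)→h](π[e,f](S)) ⋈[e=g] T)) → 1
E2 stepwise |·|:
  S → 4
  π[e,f](S) → 4
  γ[e; SUM(f)→h](π[e,f](S)) → 3
  T → 5
  σ[d<=7](T) → 5
  (γ[e; SUM(f)→h](π[e,f](S)) ⋈[e=g] σ[d<=7](T)) → 1

E1 and E2 produce the same multiset:
e | h | d | g | y
1 | 10 | 1 | 1 | s

yes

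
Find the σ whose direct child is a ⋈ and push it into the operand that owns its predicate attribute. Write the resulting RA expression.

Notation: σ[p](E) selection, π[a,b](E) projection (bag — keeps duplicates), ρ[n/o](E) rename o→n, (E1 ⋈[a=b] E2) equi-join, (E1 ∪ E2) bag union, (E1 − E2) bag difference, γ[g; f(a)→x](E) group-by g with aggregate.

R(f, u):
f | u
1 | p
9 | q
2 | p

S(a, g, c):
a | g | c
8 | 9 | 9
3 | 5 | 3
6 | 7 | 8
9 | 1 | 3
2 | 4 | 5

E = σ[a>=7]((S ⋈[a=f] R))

σ filters on a, owned by the left side.
E' = (σ[a>=7](S) ⋈[a=f] R)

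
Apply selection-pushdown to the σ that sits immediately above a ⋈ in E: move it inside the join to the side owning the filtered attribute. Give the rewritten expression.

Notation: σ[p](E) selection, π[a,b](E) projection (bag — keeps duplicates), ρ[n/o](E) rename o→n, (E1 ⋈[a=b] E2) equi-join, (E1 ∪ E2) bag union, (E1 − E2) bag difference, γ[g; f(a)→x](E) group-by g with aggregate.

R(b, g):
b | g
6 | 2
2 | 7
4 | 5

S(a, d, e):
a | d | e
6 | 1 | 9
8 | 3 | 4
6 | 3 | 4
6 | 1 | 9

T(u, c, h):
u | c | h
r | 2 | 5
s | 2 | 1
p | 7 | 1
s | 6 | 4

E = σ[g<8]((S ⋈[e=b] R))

σ filters on g, owned by the right side.
E' = (S ⋈[e=b] σ[g<8](R))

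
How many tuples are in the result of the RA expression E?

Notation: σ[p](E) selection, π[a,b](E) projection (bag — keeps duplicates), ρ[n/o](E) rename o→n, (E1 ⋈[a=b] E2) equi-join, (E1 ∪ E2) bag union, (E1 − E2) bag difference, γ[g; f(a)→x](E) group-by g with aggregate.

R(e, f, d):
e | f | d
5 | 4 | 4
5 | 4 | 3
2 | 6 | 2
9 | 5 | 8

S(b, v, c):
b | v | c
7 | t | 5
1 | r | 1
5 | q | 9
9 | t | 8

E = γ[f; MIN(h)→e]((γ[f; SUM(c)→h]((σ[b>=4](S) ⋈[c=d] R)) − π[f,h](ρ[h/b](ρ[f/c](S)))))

Stepwise |·|:
  S → 4
  σ[b>=4](S) → 3
  R → 4
  (σ[b>=4](S) ⋈[c=d] R) → 1
  γ[f; SUM(c)→h]((σ[b>=4](S) ⋈[c=d] R)) → 1
  S → 4
  ρ[f/c](S) → 4
  ρ[h/b](ρ[f/c](S)) → 4
  π[f,h](ρ[h/b](ρ[f/c](S))) → 4
  (γ[f; SUM(c)→h]((σ[b>=4](S) ⋈[c=d] R)) − π[f,h](ρ[h/b](ρ[f/c](S)))) → 1
  γ[f; MIN(h)→e]((γ[f; SUM(c)→h]((σ[b>=4](S) ⋈[c=d] R)) − π[f,h](ρ[h/b](ρ[f/c](S))))) → 1

|E| = 1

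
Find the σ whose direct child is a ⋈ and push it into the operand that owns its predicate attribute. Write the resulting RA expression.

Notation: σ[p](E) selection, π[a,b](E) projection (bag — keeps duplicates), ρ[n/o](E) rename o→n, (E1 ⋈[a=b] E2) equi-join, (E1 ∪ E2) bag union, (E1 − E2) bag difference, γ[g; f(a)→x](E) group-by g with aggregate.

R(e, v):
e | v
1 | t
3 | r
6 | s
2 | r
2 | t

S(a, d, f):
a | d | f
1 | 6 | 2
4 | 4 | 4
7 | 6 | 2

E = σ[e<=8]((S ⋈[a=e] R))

σ filters on e, owned by the right side.
E' = (S ⋈[a=e] σ[e<=8](R))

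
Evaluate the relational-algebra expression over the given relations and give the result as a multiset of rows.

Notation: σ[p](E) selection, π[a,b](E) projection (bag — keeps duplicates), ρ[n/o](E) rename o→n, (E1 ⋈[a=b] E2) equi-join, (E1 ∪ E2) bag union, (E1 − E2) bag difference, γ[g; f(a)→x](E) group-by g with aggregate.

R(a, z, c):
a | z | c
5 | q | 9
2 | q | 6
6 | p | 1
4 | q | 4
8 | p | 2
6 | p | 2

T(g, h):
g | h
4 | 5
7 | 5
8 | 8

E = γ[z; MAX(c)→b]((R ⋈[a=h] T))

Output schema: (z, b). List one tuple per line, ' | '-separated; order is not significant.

Stepwise |·|:
  R → 6
  T → 3
  (R ⋈[a=h] T) → 3
  γ[z; MAX(c)→b]((R ⋈[a=h] T)) → 2

== RESULT ==
z | b
p | 2
q | 9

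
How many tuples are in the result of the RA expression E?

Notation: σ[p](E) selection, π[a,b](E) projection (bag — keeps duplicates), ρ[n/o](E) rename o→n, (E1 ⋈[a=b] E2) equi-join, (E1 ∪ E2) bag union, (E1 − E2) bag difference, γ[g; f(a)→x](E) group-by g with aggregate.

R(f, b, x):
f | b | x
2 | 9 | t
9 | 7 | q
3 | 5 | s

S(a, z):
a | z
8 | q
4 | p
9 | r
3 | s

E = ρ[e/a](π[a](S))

Stepwise |·|:
  S → 4
  π[a](S) → 4
  ρ[e/a](π[a](S)) → 4

|E| = 4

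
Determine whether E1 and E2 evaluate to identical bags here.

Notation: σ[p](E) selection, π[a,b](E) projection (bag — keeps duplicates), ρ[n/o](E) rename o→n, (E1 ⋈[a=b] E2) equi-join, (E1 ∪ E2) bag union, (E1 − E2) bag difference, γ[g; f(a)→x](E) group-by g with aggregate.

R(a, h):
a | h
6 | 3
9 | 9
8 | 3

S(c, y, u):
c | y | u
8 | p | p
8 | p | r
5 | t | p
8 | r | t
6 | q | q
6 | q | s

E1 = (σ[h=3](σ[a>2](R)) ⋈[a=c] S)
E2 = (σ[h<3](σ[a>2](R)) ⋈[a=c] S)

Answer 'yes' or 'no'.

E1 subexpression sizes:
  R → 3
  σ[a>2](R) → 3
  σ[h=3](σ[a>2](R)) → 2
  S → 6
  (σ[h=3](σ[a>2](R)) ⋈[a=c] S) → 5
E2 subexpression sizes:
  R → 3
  σ[a>2](R) → 3
  σ[h<3](σ[a>2](R)) → 0
  S → 6
  (σ[h<3](σ[a>2](R)) ⋈[a=c] S) → 0

E1 result:
a | h | c | y | u
6 | 3 | 6 | q | q
6 | 3 | 6 | q | s
8 | 3 | 8 | p | p
8 | 3 | 8 | p | r
8 | 3 | 8 | r | t
E2 result:
a | h | c | y | u
(0 rows)
Witness: (6, 3, 6, 'q', 'q') appears 1× in E1 but 0× in E2.

no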